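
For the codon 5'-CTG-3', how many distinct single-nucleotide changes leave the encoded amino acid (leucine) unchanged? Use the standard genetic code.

Position 1: TTG → 1 synonymous.
Position 2: none → 0 synonymous.
Position 3: CTT, CTC, CTA → 3 synonymous.
Total: 1 + 0 + 3 = 4.

4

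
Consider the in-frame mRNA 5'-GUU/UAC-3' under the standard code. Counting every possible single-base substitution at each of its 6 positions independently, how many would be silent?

4

Codon 1 (GUU, Val): 3 synonymous substitutions.
Codon 2 (UAC, Tyr): 1 synonymous substitution.
Total: 3 + 1 = 4.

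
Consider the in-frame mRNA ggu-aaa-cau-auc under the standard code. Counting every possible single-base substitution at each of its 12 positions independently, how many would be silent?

Codon 1 (GGU, Gly): 3 synonymous substitutions.
Codon 2 (AAA, Lys): 1 synonymous substitution.
Codon 3 (CAU, His): 1 synonymous substitution.
Codon 4 (AUC, Ile): 2 synonymous substitutions.
Total: 3 + 1 + 1 + 2 = 7.

7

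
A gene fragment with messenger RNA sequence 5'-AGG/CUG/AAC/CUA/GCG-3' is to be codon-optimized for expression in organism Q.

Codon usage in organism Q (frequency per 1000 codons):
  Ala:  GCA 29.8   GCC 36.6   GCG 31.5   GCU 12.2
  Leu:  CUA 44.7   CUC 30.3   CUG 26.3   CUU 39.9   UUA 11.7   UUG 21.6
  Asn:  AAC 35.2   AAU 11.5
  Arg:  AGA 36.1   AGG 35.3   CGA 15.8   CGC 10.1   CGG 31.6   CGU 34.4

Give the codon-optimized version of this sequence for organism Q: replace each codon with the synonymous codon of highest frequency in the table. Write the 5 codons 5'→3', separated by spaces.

Codon 1 (Arg): best is AGA at 36.1.
Codon 2 (Leu): best is CUA at 44.7.
Codon 3 (Asn): best is AAC at 35.2.
Codon 4 (Leu): best is CUA at 44.7.
Codon 5 (Ala): best is GCC at 36.6.

AGA CUA AAC CUA GCC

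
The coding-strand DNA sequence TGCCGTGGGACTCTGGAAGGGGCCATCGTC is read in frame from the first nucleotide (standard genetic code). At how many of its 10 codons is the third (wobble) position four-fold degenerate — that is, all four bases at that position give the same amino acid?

Codon 1 TGC (Cys): third position 2-fold.
Codon 2 CGT (Arg): third position 4-fold.
Codon 3 GGG (Gly): third position 4-fold.
Codon 4 ACT (Thr): third position 4-fold.
Codon 5 CTG (Leu): third position 4-fold.
Codon 6 GAA (Glu): third position 2-fold.
Codon 7 GGG (Gly): third position 4-fold.
Codon 8 GCC (Ala): third position 4-fold.
Codon 9 ATC (Ile): third position 3-fold.
Codon 10 GTC (Val): third position 4-fold.
Four-fold degenerate third positions: 7.

7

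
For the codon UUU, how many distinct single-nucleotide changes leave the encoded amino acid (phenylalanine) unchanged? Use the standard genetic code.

1

Position 1: none → 0 synonymous.
Position 2: none → 0 synonymous.
Position 3: UUC → 1 synonymous.
Total: 0 + 0 + 1 = 1.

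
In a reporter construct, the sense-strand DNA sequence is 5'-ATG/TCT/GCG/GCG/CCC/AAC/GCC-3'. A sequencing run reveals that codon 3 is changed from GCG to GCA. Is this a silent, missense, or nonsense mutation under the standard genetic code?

Position 9 falls in codon 3: GCG → Ala.
After the substitution the codon is GCA → Ala.
Both encode Ala, so the change is synonymous.

silent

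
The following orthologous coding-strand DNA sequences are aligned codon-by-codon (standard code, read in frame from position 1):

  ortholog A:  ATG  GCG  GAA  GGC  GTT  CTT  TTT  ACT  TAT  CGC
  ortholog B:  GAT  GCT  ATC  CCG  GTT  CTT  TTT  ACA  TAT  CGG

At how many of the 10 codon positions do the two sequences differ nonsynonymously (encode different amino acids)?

3

Codon 1: ATG Met / GAT Asp — nonsynonymous.
Codon 2: GCG Ala / GCT Ala — synonymous.
Codon 3: GAA Glu / ATC Ile — nonsynonymous.
Codon 4: GGC Gly / CCG Pro — nonsynonymous.
Codon 5: GTT Val / GTT Val — identical.
Codon 6: CTT Leu / CTT Leu — identical.
Codon 7: TTT Phe / TTT Phe — identical.
Codon 8: ACT Thr / ACA Thr — synonymous.
Codon 9: TAT Tyr / TAT Tyr — identical.
Codon 10: CGC Arg / CGG Arg — synonymous.
Nonsynonymous differences: 3.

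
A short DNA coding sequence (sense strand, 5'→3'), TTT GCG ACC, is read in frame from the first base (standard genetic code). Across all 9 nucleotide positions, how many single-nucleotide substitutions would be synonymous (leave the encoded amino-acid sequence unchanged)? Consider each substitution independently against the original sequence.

Codon 1 (TTT, Phe): 1 synonymous substitution.
Codon 2 (GCG, Ala): 3 synonymous substitutions.
Codon 3 (ACC, Thr): 3 synonymous substitutions.
Total: 1 + 3 + 3 = 7.

7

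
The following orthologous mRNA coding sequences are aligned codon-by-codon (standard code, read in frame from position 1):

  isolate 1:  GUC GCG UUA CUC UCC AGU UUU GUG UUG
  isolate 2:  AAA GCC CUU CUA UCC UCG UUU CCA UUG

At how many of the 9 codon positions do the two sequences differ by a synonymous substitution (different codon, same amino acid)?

4

Codon 1: GUC Val / AAA Lys — nonsynonymous.
Codon 2: GCG Ala / GCC Ala — synonymous.
Codon 3: UUA Leu / CUU Leu — synonymous.
Codon 4: CUC Leu / CUA Leu — synonymous.
Codon 5: UCC Ser / UCC Ser — identical.
Codon 6: AGU Ser / UCG Ser — synonymous.
Codon 7: UUU Phe / UUU Phe — identical.
Codon 8: GUG Val / CCA Pro — nonsynonymous.
Codon 9: UUG Leu / UUG Leu — identical.
Synonymous differences: 4.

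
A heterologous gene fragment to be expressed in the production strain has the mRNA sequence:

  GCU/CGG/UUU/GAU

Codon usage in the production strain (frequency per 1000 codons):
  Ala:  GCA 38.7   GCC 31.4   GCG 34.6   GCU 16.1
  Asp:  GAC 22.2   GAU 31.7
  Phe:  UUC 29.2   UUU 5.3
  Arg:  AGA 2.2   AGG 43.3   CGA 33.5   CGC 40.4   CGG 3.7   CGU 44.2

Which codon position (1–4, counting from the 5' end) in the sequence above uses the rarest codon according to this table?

2

Codon 1 GCU (Ala): 16.1 per 1000.
Codon 2 CGG (Arg): 3.7 per 1000.
Codon 3 UUU (Phe): 5.3 per 1000.
Codon 4 GAU (Asp): 31.7 per 1000.
Lowest frequency is 3.7 at codon 2.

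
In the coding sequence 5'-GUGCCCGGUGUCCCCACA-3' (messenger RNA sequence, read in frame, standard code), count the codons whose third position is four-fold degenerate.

Codon 1 GUG (Val): third position 4-fold.
Codon 2 CCC (Pro): third position 4-fold.
Codon 3 GGU (Gly): third position 4-fold.
Codon 4 GUC (Val): third position 4-fold.
Codon 5 CCC (Pro): third position 4-fold.
Codon 6 ACA (Thr): third position 4-fold.
Four-fold degenerate third positions: 6.

6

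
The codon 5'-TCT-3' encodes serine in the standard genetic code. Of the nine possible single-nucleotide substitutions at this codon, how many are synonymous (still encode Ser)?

Position 1: none → 0 synonymous.
Position 2: none → 0 synonymous.
Position 3: TCC, TCA, TCG → 3 synonymous.
Total: 0 + 0 + 3 = 3.

3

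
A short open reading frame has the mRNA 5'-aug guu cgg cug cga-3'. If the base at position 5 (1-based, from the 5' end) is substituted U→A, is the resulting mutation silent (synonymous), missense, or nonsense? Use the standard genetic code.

Position 5 falls in codon 2: GUU → Val.
After the substitution the codon is GAU → Asp.
Val ≠ Asp, so this is a missense mutation.

missense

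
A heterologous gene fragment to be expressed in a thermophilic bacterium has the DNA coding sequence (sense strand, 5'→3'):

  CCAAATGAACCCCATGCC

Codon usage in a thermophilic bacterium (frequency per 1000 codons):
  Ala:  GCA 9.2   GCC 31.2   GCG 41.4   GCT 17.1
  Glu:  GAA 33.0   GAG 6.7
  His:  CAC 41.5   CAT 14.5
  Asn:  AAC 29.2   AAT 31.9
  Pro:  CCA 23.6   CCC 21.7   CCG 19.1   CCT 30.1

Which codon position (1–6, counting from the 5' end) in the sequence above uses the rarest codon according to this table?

Codon 1 CCA (Pro): 23.6 per 1000.
Codon 2 AAT (Asn): 31.9 per 1000.
Codon 3 GAA (Glu): 33.0 per 1000.
Codon 4 CCC (Pro): 21.7 per 1000.
Codon 5 CAT (His): 14.5 per 1000.
Codon 6 GCC (Ala): 31.2 per 1000.
Lowest frequency is 14.5 at codon 5.

5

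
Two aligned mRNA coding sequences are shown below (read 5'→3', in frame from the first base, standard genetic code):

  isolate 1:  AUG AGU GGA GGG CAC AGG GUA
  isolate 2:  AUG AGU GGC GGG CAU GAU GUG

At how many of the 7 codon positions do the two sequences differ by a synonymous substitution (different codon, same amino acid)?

3

Codon 1: AUG Met / AUG Met — identical.
Codon 2: AGU Ser / AGU Ser — identical.
Codon 3: GGA Gly / GGC Gly — synonymous.
Codon 4: GGG Gly / GGG Gly — identical.
Codon 5: CAC His / CAU His — synonymous.
Codon 6: AGG Arg / GAU Asp — nonsynonymous.
Codon 7: GUA Val / GUG Val — synonymous.
Synonymous differences: 3.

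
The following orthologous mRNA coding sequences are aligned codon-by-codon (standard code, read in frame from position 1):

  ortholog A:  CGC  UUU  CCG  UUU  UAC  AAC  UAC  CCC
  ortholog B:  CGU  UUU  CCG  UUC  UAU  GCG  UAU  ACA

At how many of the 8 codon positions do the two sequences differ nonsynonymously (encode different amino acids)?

2

Codon 1: CGC Arg / CGU Arg — synonymous.
Codon 2: UUU Phe / UUU Phe — identical.
Codon 3: CCG Pro / CCG Pro — identical.
Codon 4: UUU Phe / UUC Phe — synonymous.
Codon 5: UAC Tyr / UAU Tyr — synonymous.
Codon 6: AAC Asn / GCG Ala — nonsynonymous.
Codon 7: UAC Tyr / UAU Tyr — synonymous.
Codon 8: CCC Pro / ACA Thr — nonsynonymous.
Nonsynonymous differences: 2.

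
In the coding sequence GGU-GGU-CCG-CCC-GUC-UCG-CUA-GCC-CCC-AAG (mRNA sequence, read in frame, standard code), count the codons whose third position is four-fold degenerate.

9

Codon 1 GGU (Gly): third position 4-fold.
Codon 2 GGU (Gly): third position 4-fold.
Codon 3 CCG (Pro): third position 4-fold.
Codon 4 CCC (Pro): third position 4-fold.
Codon 5 GUC (Val): third position 4-fold.
Codon 6 UCG (Ser): third position 4-fold.
Codon 7 CUA (Leu): third position 4-fold.
Codon 8 GCC (Ala): third position 4-fold.
Codon 9 CCC (Pro): third position 4-fold.
Codon 10 AAG (Lys): third position 2-fold.
Four-fold degenerate third positions: 9.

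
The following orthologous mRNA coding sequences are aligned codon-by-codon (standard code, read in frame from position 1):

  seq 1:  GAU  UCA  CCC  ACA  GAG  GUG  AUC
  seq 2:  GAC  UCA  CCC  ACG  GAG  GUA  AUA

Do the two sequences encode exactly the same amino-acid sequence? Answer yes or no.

yes

Codon 1: GAU Asp / GAC Asp — synonymous.
Codon 2: UCA Ser / UCA Ser — identical.
Codon 3: CCC Pro / CCC Pro — identical.
Codon 4: ACA Thr / ACG Thr — synonymous.
Codon 5: GAG Glu / GAG Glu — identical.
Codon 6: GUG Val / GUA Val — synonymous.
Codon 7: AUC Ile / AUA Ile — synonymous.
Nonsynonymous differences: 0 → same protein.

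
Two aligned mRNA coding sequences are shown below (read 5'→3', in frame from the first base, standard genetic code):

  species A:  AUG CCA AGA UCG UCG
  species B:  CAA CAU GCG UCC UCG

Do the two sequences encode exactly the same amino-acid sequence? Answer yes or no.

Codon 1: AUG Met / CAA Gln — nonsynonymous.
Codon 2: CCA Pro / CAU His — nonsynonymous.
Codon 3: AGA Arg / GCG Ala — nonsynonymous.
Codon 4: UCG Ser / UCC Ser — synonymous.
Codon 5: UCG Ser / UCG Ser — identical.
Nonsynonymous differences: 3 → different protein.

no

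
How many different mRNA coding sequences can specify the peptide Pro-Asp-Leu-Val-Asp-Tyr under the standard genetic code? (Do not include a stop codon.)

Pro: 4 codons.
Asp: 2 codons.
Leu: 6 codons.
Val: 4 codons.
Asp: 2 codons.
Tyr: 2 codons.
4 × 2 × 6 × 4 × 2 × 2 = 768.

768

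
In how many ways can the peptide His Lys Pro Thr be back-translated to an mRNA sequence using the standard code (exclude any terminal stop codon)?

64

His: 2 codons.
Lys: 2 codons.
Pro: 4 codons.
Thr: 4 codons.
2 × 2 × 4 × 4 = 64.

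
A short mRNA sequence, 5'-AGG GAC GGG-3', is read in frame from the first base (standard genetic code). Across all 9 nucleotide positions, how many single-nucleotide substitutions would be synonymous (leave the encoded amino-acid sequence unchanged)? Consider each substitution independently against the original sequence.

6

Codon 1 (AGG, Arg): 2 synonymous substitutions.
Codon 2 (GAC, Asp): 1 synonymous substitution.
Codon 3 (GGG, Gly): 3 synonymous substitutions.
Total: 2 + 1 + 3 = 6.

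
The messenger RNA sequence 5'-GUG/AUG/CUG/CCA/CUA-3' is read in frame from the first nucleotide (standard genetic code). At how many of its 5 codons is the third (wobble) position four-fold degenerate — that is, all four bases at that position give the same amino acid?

4

Codon 1 GUG (Val): third position 4-fold.
Codon 2 AUG (Met): third position 1-fold.
Codon 3 CUG (Leu): third position 4-fold.
Codon 4 CCA (Pro): third position 4-fold.
Codon 5 CUA (Leu): third position 4-fold.
Four-fold degenerate third positions: 4.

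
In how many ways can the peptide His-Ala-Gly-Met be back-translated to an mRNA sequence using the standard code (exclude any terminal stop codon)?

His: 2 codons.
Ala: 4 codons.
Gly: 4 codons.
Met: 1 codon.
2 × 4 × 4 × 1 = 32.

32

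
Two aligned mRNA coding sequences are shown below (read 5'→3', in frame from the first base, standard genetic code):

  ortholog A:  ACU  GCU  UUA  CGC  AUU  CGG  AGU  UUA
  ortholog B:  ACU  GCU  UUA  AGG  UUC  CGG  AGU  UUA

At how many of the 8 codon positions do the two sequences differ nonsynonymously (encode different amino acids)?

1

Codon 1: ACU Thr / ACU Thr — identical.
Codon 2: GCU Ala / GCU Ala — identical.
Codon 3: UUA Leu / UUA Leu — identical.
Codon 4: CGC Arg / AGG Arg — synonymous.
Codon 5: AUU Ile / UUC Phe — nonsynonymous.
Codon 6: CGG Arg / CGG Arg — identical.
Codon 7: AGU Ser / AGU Ser — identical.
Codon 8: UUA Leu / UUA Leu — identical.
Nonsynonymous differences: 1.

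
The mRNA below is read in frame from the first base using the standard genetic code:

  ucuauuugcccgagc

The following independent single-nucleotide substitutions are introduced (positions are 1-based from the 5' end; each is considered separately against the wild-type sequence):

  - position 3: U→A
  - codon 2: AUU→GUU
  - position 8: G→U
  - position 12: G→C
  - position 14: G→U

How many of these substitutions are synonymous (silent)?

Codon 1: UCU (Ser) → UCA (Ser) — synonymous.
Codon 2: AUU (Ile) → GUU (Val) — missense.
Codon 3: UGC (Cys) → UUC (Phe) — missense.
Codon 4: CCG (Pro) → CCC (Pro) — synonymous.
Codon 5: AGC (Ser) → AUC (Ile) — missense.
Synonymous: 2 of 5.

2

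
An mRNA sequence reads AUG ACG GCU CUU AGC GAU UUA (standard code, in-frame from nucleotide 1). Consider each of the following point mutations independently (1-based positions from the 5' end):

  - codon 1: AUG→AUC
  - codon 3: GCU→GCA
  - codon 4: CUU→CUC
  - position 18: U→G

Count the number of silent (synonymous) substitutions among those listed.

Codon 1: AUG (Met) → AUC (Ile) — missense.
Codon 3: GCU (Ala) → GCA (Ala) — synonymous.
Codon 4: CUU (Leu) → CUC (Leu) — synonymous.
Codon 6: GAU (Asp) → GAG (Glu) — missense.
Synonymous: 2 of 4.

2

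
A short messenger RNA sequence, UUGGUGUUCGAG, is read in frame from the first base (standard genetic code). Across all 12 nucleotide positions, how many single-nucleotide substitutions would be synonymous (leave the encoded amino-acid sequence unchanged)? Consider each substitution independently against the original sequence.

7

Codon 1 (UUG, Leu): 2 synonymous substitutions.
Codon 2 (GUG, Val): 3 synonymous substitutions.
Codon 3 (UUC, Phe): 1 synonymous substitution.
Codon 4 (GAG, Glu): 1 synonymous substitution.
Total: 2 + 3 + 1 + 1 = 7.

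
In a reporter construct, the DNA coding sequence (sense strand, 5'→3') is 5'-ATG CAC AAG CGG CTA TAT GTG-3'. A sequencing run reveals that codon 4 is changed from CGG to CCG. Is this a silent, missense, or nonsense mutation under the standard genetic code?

Position 11 falls in codon 4: CGG → Arg.
After the substitution the codon is CCG → Pro.
Arg ≠ Pro, so this is a missense mutation.

missense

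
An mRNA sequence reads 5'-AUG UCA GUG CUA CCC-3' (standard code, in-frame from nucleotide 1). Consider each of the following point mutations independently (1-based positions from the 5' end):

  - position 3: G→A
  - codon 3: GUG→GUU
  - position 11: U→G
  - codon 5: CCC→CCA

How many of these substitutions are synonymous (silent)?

2

Codon 1: AUG (Met) → AUA (Ile) — missense.
Codon 3: GUG (Val) → GUU (Val) — synonymous.
Codon 4: CUA (Leu) → CGA (Arg) — missense.
Codon 5: CCC (Pro) → CCA (Pro) — synonymous.
Synonymous: 2 of 4.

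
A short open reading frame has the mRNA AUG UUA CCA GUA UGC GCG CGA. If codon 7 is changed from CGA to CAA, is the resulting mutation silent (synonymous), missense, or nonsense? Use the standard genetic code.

Position 20 falls in codon 7: CGA → Arg.
After the substitution the codon is CAA → Gln.
Arg ≠ Gln, so this is a missense mutation.

missense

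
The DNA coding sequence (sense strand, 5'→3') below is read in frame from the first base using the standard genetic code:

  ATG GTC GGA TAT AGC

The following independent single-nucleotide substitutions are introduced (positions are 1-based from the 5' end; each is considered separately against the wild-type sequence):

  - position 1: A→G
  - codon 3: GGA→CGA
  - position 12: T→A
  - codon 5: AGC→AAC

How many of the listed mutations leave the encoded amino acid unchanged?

0

Codon 1: ATG (Met) → GTG (Val) — missense.
Codon 3: GGA (Gly) → CGA (Arg) — missense.
Codon 4: TAT (Tyr) → TAA (Stop) — nonsense.
Codon 5: AGC (Ser) → AAC (Asn) — missense.
Synonymous: 0 of 4.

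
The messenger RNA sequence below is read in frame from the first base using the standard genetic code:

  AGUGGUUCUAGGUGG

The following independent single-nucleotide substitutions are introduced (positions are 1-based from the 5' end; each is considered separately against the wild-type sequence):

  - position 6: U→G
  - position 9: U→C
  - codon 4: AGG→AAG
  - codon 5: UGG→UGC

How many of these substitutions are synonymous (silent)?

Codon 2: GGU (Gly) → GGG (Gly) — synonymous.
Codon 3: UCU (Ser) → UCC (Ser) — synonymous.
Codon 4: AGG (Arg) → AAG (Lys) — missense.
Codon 5: UGG (Trp) → UGC (Cys) — missense.
Synonymous: 2 of 4.

2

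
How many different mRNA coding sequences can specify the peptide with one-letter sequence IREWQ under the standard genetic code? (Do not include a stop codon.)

72

Ile: 3 codons.
Arg: 6 codons.
Glu: 2 codons.
Trp: 1 codon.
Gln: 2 codons.
3 × 6 × 2 × 1 × 2 = 72.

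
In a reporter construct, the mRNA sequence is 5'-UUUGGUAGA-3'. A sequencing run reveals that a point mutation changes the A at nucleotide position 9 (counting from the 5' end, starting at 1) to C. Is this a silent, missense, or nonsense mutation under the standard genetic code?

Position 9 falls in codon 3: AGA → Arg.
After the substitution the codon is AGC → Ser.
Arg ≠ Ser, so this is a missense mutation.

missense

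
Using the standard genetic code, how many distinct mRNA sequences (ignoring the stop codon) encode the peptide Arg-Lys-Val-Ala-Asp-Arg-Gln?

Arg: 6 codons.
Lys: 2 codons.
Val: 4 codons.
Ala: 4 codons.
Asp: 2 codons.
Arg: 6 codons.
Gln: 2 codons.
6 × 2 × 4 × 4 × 2 × 6 × 2 = 4608.

4608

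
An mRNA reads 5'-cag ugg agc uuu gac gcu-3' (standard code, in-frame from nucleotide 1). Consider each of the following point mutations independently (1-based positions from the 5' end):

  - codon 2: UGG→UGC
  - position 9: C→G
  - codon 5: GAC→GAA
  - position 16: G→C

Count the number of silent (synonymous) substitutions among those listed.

0

Codon 2: UGG (Trp) → UGC (Cys) — missense.
Codon 3: AGC (Ser) → AGG (Arg) — missense.
Codon 5: GAC (Asp) → GAA (Glu) — missense.
Codon 6: GCU (Ala) → CCU (Pro) — missense.
Synonymous: 0 of 4.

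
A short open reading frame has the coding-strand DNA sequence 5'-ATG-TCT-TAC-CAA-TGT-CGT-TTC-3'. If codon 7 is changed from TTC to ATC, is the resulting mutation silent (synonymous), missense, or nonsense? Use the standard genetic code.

missense

Position 19 falls in codon 7: TTC → Phe.
After the substitution the codon is ATC → Ile.
Phe ≠ Ile, so this is a missense mutation.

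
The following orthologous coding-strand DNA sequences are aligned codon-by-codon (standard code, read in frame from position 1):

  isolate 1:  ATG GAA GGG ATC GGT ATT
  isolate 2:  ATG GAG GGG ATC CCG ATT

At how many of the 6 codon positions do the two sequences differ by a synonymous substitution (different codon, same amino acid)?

Codon 1: ATG Met / ATG Met — identical.
Codon 2: GAA Glu / GAG Glu — synonymous.
Codon 3: GGG Gly / GGG Gly — identical.
Codon 4: ATC Ile / ATC Ile — identical.
Codon 5: GGT Gly / CCG Pro — nonsynonymous.
Codon 6: ATT Ile / ATT Ile — identical.
Synonymous differences: 1.

1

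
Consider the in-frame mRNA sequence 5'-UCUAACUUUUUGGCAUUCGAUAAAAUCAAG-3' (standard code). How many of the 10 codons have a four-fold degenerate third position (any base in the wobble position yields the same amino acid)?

Codon 1 UCU (Ser): third position 4-fold.
Codon 2 AAC (Asn): third position 2-fold.
Codon 3 UUU (Phe): third position 2-fold.
Codon 4 UUG (Leu): third position 2-fold.
Codon 5 GCA (Ala): third position 4-fold.
Codon 6 UUC (Phe): third position 2-fold.
Codon 7 GAU (Asp): third position 2-fold.
Codon 8 AAA (Lys): third position 2-fold.
Codon 9 AUC (Ile): third position 3-fold.
Codon 10 AAG (Lys): third position 2-fold.
Four-fold degenerate third positions: 2.

2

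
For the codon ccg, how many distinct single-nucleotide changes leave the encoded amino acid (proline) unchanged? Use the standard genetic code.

3

Position 1: none → 0 synonymous.
Position 2: none → 0 synonymous.
Position 3: CCT, CCC, CCA → 3 synonymous.
Total: 0 + 0 + 3 = 3.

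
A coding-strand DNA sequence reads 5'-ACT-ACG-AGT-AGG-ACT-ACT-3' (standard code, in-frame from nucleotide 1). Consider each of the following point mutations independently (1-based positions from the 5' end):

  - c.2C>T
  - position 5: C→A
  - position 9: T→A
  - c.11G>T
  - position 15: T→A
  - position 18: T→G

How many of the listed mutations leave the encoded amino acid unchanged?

Codon 1: ACT (Thr) → ATT (Ile) — missense.
Codon 2: ACG (Thr) → AAG (Lys) — missense.
Codon 3: AGT (Ser) → AGA (Arg) — missense.
Codon 4: AGG (Arg) → ATG (Met) — missense.
Codon 5: ACT (Thr) → ACA (Thr) — synonymous.
Codon 6: ACT (Thr) → ACG (Thr) — synonymous.
Synonymous: 2 of 6.

2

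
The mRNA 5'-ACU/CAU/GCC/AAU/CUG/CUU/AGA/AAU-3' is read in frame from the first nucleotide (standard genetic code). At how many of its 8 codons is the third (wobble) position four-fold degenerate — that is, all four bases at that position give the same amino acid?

4

Codon 1 ACU (Thr): third position 4-fold.
Codon 2 CAU (His): third position 2-fold.
Codon 3 GCC (Ala): third position 4-fold.
Codon 4 AAU (Asn): third position 2-fold.
Codon 5 CUG (Leu): third position 4-fold.
Codon 6 CUU (Leu): third position 4-fold.
Codon 7 AGA (Arg): third position 2-fold.
Codon 8 AAU (Asn): third position 2-fold.
Four-fold degenerate third positions: 4.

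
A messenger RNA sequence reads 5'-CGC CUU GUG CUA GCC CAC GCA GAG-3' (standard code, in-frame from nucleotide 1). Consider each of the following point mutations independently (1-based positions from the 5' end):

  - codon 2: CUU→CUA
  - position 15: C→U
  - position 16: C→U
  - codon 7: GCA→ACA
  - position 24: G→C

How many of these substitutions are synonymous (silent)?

Codon 2: CUU (Leu) → CUA (Leu) — synonymous.
Codon 5: GCC (Ala) → GCU (Ala) — synonymous.
Codon 6: CAC (His) → UAC (Tyr) — missense.
Codon 7: GCA (Ala) → ACA (Thr) — missense.
Codon 8: GAG (Glu) → GAC (Asp) — missense.
Synonymous: 2 of 5.

2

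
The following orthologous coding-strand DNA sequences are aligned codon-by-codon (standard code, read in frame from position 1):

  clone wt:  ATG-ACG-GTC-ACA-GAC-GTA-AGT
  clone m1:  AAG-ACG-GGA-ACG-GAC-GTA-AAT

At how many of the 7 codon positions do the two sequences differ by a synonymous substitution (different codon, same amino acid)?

Codon 1: ATG Met / AAG Lys — nonsynonymous.
Codon 2: ACG Thr / ACG Thr — identical.
Codon 3: GTC Val / GGA Gly — nonsynonymous.
Codon 4: ACA Thr / ACG Thr — synonymous.
Codon 5: GAC Asp / GAC Asp — identical.
Codon 6: GTA Val / GTA Val — identical.
Codon 7: AGT Ser / AAT Asn — nonsynonymous.
Synonymous differences: 1.

1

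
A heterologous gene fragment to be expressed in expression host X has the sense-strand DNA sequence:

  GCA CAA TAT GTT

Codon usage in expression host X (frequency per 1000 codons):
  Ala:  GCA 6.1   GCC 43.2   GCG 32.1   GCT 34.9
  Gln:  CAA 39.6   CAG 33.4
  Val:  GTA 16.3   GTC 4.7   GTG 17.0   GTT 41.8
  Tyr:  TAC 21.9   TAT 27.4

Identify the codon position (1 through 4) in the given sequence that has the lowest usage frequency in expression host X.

Codon 1 GCA (Ala): 6.1 per 1000.
Codon 2 CAA (Gln): 39.6 per 1000.
Codon 3 TAT (Tyr): 27.4 per 1000.
Codon 4 GTT (Val): 41.8 per 1000.
Lowest frequency is 6.1 at codon 1.

1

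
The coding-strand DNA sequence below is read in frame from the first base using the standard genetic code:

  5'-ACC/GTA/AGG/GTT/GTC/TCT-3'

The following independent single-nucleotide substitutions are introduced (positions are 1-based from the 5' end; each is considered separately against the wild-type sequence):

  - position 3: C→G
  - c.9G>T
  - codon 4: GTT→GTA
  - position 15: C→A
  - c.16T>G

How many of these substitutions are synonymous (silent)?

3

Codon 1: ACC (Thr) → ACG (Thr) — synonymous.
Codon 3: AGG (Arg) → AGT (Ser) — missense.
Codon 4: GTT (Val) → GTA (Val) — synonymous.
Codon 5: GTC (Val) → GTA (Val) — synonymous.
Codon 6: TCT (Ser) → GCT (Ala) — missense.
Synonymous: 3 of 5.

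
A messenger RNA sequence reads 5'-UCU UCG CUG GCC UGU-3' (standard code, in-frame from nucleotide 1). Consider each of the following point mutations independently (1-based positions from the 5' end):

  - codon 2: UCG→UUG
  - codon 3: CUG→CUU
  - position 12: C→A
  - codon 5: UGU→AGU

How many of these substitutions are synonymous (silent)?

Codon 2: UCG (Ser) → UUG (Leu) — missense.
Codon 3: CUG (Leu) → CUU (Leu) — synonymous.
Codon 4: GCC (Ala) → GCA (Ala) — synonymous.
Codon 5: UGU (Cys) → AGU (Ser) — missense.
Synonymous: 2 of 4.

2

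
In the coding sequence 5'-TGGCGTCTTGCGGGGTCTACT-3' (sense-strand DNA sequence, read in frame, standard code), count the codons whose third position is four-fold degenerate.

Codon 1 TGG (Trp): third position 1-fold.
Codon 2 CGT (Arg): third position 4-fold.
Codon 3 CTT (Leu): third position 4-fold.
Codon 4 GCG (Ala): third position 4-fold.
Codon 5 GGG (Gly): third position 4-fold.
Codon 6 TCT (Ser): third position 4-fold.
Codon 7 ACT (Thr): third position 4-fold.
Four-fold degenerate third positions: 6.

6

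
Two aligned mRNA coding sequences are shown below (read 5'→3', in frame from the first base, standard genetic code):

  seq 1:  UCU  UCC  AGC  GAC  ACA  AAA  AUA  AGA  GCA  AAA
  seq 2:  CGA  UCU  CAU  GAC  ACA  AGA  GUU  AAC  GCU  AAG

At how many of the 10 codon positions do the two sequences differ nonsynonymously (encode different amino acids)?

Codon 1: UCU Ser / CGA Arg — nonsynonymous.
Codon 2: UCC Ser / UCU Ser — synonymous.
Codon 3: AGC Ser / CAU His — nonsynonymous.
Codon 4: GAC Asp / GAC Asp — identical.
Codon 5: ACA Thr / ACA Thr — identical.
Codon 6: AAA Lys / AGA Arg — nonsynonymous.
Codon 7: AUA Ile / GUU Val — nonsynonymous.
Codon 8: AGA Arg / AAC Asn — nonsynonymous.
Codon 9: GCA Ala / GCU Ala — synonymous.
Codon 10: AAA Lys / AAG Lys — synonymous.
Nonsynonymous differences: 5.

5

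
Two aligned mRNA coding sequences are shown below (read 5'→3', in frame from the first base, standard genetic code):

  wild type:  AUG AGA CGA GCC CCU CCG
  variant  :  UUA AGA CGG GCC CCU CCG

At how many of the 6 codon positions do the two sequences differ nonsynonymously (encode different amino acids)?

Codon 1: AUG Met / UUA Leu — nonsynonymous.
Codon 2: AGA Arg / AGA Arg — identical.
Codon 3: CGA Arg / CGG Arg — synonymous.
Codon 4: GCC Ala / GCC Ala — identical.
Codon 5: CCU Pro / CCU Pro — identical.
Codon 6: CCG Pro / CCG Pro — identical.
Nonsynonymous differences: 1.

1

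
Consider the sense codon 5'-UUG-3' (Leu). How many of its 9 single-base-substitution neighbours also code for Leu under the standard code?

Position 1: CUG → 1 synonymous.
Position 2: none → 0 synonymous.
Position 3: UUA → 1 synonymous.
Total: 1 + 0 + 1 = 2.

2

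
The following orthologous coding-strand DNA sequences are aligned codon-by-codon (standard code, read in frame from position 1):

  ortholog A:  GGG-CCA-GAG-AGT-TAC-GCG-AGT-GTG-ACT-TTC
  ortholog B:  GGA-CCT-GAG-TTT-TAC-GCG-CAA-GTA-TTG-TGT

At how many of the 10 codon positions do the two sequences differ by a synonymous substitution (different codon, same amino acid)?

3

Codon 1: GGG Gly / GGA Gly — synonymous.
Codon 2: CCA Pro / CCT Pro — synonymous.
Codon 3: GAG Glu / GAG Glu — identical.
Codon 4: AGT Ser / TTT Phe — nonsynonymous.
Codon 5: TAC Tyr / TAC Tyr — identical.
Codon 6: GCG Ala / GCG Ala — identical.
Codon 7: AGT Ser / CAA Gln — nonsynonymous.
Codon 8: GTG Val / GTA Val — synonymous.
Codon 9: ACT Thr / TTG Leu — nonsynonymous.
Codon 10: TTC Phe / TGT Cys — nonsynonymous.
Synonymous differences: 3.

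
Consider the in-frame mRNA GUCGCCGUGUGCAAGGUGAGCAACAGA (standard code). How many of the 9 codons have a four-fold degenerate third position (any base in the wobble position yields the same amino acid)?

4

Codon 1 GUC (Val): third position 4-fold.
Codon 2 GCC (Ala): third position 4-fold.
Codon 3 GUG (Val): third position 4-fold.
Codon 4 UGC (Cys): third position 2-fold.
Codon 5 AAG (Lys): third position 2-fold.
Codon 6 GUG (Val): third position 4-fold.
Codon 7 AGC (Ser): third position 2-fold.
Codon 8 AAC (Asn): third position 2-fold.
Codon 9 AGA (Arg): third position 2-fold.
Four-fold degenerate third positions: 4.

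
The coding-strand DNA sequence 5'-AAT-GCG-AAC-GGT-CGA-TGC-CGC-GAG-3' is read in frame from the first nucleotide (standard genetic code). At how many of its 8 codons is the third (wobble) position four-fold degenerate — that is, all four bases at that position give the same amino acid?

Codon 1 AAT (Asn): third position 2-fold.
Codon 2 GCG (Ala): third position 4-fold.
Codon 3 AAC (Asn): third position 2-fold.
Codon 4 GGT (Gly): third position 4-fold.
Codon 5 CGA (Arg): third position 4-fold.
Codon 6 TGC (Cys): third position 2-fold.
Codon 7 CGC (Arg): third position 4-fold.
Codon 8 GAG (Glu): third position 2-fold.
Four-fold degenerate third positions: 4.

4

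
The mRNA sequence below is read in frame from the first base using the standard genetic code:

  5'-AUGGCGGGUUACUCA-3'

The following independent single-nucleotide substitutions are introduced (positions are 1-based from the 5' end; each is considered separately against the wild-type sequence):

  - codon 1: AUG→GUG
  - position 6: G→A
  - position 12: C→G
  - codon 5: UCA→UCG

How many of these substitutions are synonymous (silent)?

2

Codon 1: AUG (Met) → GUG (Val) — missense.
Codon 2: GCG (Ala) → GCA (Ala) — synonymous.
Codon 4: UAC (Tyr) → UAG (Stop) — nonsense.
Codon 5: UCA (Ser) → UCG (Ser) — synonymous.
Synonymous: 2 of 4.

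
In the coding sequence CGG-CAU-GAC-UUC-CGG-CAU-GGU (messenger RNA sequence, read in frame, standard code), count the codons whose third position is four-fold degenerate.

Codon 1 CGG (Arg): third position 4-fold.
Codon 2 CAU (His): third position 2-fold.
Codon 3 GAC (Asp): third position 2-fold.
Codon 4 UUC (Phe): third position 2-fold.
Codon 5 CGG (Arg): third position 4-fold.
Codon 6 CAU (His): third position 2-fold.
Codon 7 GGU (Gly): third position 4-fold.
Four-fold degenerate third positions: 3.

3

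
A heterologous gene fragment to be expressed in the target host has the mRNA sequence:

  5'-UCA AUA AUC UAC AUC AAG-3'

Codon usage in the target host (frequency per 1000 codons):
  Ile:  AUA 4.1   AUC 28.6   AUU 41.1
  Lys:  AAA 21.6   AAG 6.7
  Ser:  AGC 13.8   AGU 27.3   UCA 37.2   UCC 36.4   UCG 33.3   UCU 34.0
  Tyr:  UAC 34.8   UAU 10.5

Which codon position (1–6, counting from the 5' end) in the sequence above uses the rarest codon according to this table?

2

Codon 1 UCA (Ser): 37.2 per 1000.
Codon 2 AUA (Ile): 4.1 per 1000.
Codon 3 AUC (Ile): 28.6 per 1000.
Codon 4 UAC (Tyr): 34.8 per 1000.
Codon 5 AUC (Ile): 28.6 per 1000.
Codon 6 AAG (Lys): 6.7 per 1000.
Lowest frequency is 4.1 at codon 2.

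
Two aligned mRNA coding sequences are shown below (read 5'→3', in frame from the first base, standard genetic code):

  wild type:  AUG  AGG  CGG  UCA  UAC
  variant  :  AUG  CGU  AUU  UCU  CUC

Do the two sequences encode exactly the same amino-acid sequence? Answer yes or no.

Codon 1: AUG Met / AUG Met — identical.
Codon 2: AGG Arg / CGU Arg — synonymous.
Codon 3: CGG Arg / AUU Ile — nonsynonymous.
Codon 4: UCA Ser / UCU Ser — synonymous.
Codon 5: UAC Tyr / CUC Leu — nonsynonymous.
Nonsynonymous differences: 2 → different protein.

no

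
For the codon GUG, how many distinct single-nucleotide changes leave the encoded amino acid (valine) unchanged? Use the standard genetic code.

Position 1: none → 0 synonymous.
Position 2: none → 0 synonymous.
Position 3: GUU, GUC, GUA → 3 synonymous.
Total: 0 + 0 + 3 = 3.

3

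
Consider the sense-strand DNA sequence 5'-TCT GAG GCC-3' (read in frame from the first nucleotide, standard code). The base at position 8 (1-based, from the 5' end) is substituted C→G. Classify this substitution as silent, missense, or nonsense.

Position 8 falls in codon 3: GCC → Ala.
After the substitution the codon is GGC → Gly.
Ala ≠ Gly, so this is a missense mutation.

missense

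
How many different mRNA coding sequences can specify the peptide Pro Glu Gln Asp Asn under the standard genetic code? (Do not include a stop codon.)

Pro: 4 codons.
Glu: 2 codons.
Gln: 2 codons.
Asp: 2 codons.
Asn: 2 codons.
4 × 2 × 2 × 2 × 2 = 64.

64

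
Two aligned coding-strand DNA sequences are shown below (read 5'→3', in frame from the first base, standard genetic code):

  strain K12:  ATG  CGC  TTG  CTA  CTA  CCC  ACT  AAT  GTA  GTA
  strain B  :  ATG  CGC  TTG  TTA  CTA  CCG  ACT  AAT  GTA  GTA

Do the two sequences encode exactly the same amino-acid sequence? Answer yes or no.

yes

Codon 1: ATG Met / ATG Met — identical.
Codon 2: CGC Arg / CGC Arg — identical.
Codon 3: TTG Leu / TTG Leu — identical.
Codon 4: CTA Leu / TTA Leu — synonymous.
Codon 5: CTA Leu / CTA Leu — identical.
Codon 6: CCC Pro / CCG Pro — synonymous.
Codon 7: ACT Thr / ACT Thr — identical.
Codon 8: AAT Asn / AAT Asn — identical.
Codon 9: GTA Val / GTA Val — identical.
Codon 10: GTA Val / GTA Val — identical.
Nonsynonymous differences: 0 → same protein.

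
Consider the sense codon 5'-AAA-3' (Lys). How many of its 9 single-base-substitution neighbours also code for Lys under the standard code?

Position 1: none → 0 synonymous.
Position 2: none → 0 synonymous.
Position 3: AAG → 1 synonymous.
Total: 0 + 0 + 1 = 1.

1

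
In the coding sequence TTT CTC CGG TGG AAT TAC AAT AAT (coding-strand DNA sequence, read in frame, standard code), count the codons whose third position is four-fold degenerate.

2

Codon 1 TTT (Phe): third position 2-fold.
Codon 2 CTC (Leu): third position 4-fold.
Codon 3 CGG (Arg): third position 4-fold.
Codon 4 TGG (Trp): third position 1-fold.
Codon 5 AAT (Asn): third position 2-fold.
Codon 6 TAC (Tyr): third position 2-fold.
Codon 7 AAT (Asn): third position 2-fold.
Codon 8 AAT (Asn): third position 2-fold.
Four-fold degenerate third positions: 2.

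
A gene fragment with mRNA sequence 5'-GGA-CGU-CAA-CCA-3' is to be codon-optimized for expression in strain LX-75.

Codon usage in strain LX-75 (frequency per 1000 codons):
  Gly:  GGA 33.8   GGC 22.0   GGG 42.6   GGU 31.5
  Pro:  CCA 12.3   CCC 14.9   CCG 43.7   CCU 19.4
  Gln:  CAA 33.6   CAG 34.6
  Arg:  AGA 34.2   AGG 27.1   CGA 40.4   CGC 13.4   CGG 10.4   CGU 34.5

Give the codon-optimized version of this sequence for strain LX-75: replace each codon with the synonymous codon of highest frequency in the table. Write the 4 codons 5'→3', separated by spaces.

GGG CGA CAG CCG

Codon 1 (Gly): best is GGG at 42.6.
Codon 2 (Arg): best is CGA at 40.4.
Codon 3 (Gln): best is CAG at 34.6.
Codon 4 (Pro): best is CCG at 43.7.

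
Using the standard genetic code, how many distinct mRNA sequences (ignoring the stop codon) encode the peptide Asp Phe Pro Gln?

Asp: 2 codons.
Phe: 2 codons.
Pro: 4 codons.
Gln: 2 codons.
2 × 2 × 4 × 2 = 32.

32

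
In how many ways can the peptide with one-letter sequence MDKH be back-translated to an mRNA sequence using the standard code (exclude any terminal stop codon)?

Met: 1 codon.
Asp: 2 codons.
Lys: 2 codons.
His: 2 codons.
1 × 2 × 2 × 2 = 8.

8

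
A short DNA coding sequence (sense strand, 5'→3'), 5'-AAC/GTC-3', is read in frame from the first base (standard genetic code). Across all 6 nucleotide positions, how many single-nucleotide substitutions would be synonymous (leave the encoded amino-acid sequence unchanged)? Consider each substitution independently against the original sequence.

Codon 1 (AAC, Asn): 1 synonymous substitution.
Codon 2 (GTC, Val): 3 synonymous substitutions.
Total: 1 + 3 = 4.

4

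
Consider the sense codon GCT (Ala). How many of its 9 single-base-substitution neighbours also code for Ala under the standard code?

Position 1: none → 0 synonymous.
Position 2: none → 0 synonymous.
Position 3: GCC, GCA, GCG → 3 synonymous.
Total: 0 + 0 + 3 = 3.

3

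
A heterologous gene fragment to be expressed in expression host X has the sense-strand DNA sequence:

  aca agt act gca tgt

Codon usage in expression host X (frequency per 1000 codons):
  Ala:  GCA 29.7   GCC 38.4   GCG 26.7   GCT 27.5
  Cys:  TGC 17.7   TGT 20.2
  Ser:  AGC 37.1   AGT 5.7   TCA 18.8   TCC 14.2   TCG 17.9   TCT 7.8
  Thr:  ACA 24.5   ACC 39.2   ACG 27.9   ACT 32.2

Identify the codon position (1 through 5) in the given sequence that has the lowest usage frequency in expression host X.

2

Codon 1 ACA (Thr): 24.5 per 1000.
Codon 2 AGT (Ser): 5.7 per 1000.
Codon 3 ACT (Thr): 32.2 per 1000.
Codon 4 GCA (Ala): 29.7 per 1000.
Codon 5 TGT (Cys): 20.2 per 1000.
Lowest frequency is 5.7 at codon 2.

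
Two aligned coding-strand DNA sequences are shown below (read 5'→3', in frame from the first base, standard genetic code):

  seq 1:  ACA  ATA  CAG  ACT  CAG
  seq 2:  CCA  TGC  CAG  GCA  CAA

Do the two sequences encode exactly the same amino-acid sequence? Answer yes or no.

Codon 1: ACA Thr / CCA Pro — nonsynonymous.
Codon 2: ATA Ile / TGC Cys — nonsynonymous.
Codon 3: CAG Gln / CAG Gln — identical.
Codon 4: ACT Thr / GCA Ala — nonsynonymous.
Codon 5: CAG Gln / CAA Gln — synonymous.
Nonsynonymous differences: 3 → different protein.

no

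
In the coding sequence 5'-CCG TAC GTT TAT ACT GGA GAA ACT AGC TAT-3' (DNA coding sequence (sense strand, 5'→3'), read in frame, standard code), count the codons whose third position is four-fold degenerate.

Codon 1 CCG (Pro): third position 4-fold.
Codon 2 TAC (Tyr): third position 2-fold.
Codon 3 GTT (Val): third position 4-fold.
Codon 4 TAT (Tyr): third position 2-fold.
Codon 5 ACT (Thr): third position 4-fold.
Codon 6 GGA (Gly): third position 4-fold.
Codon 7 GAA (Glu): third position 2-fold.
Codon 8 ACT (Thr): third position 4-fold.
Codon 9 AGC (Ser): third position 2-fold.
Codon 10 TAT (Tyr): third position 2-fold.
Four-fold degenerate third positions: 5.

5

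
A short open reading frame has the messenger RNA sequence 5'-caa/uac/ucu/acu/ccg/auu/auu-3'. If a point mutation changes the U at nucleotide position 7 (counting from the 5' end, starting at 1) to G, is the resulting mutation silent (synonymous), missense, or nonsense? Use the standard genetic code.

Position 7 falls in codon 3: UCU → Ser.
After the substitution the codon is GCU → Ala.
Ser ≠ Ala, so this is a missense mutation.

missense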